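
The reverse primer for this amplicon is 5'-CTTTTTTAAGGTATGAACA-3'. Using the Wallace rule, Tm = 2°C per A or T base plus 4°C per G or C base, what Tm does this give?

Counting bases: G=3, T=8, C=2, A=6
So N_AT = 14 and N_GC = 5.
Tm = 2×14 + 4×5 = 48°C

48°C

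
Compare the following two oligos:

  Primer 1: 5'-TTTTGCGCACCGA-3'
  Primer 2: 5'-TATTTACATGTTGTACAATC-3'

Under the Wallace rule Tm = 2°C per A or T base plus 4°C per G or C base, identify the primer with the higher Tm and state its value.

Primer 2, 50°C

Primer 1: A+T=6, G+C=7 → Tm = 2(6)+4(7) = 40°C
Primer 2: A+T=15, G+C=5 → Tm = 2(15)+4(5) = 50°C
40°C vs 50°C → primer 2 is higher.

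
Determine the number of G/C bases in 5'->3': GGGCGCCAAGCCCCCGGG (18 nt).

Counting bases: A=2, C=8, T=0, G=8
G+C = 8 + 8 = 16

16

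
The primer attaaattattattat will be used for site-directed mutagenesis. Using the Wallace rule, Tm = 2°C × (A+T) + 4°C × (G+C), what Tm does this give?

Counting bases: A=7, G=0, T=9, C=0
So N_AT = 16 and N_GC = 0.
Tm = 4·0 + 2·16 = 0 + 32 = 32°C

32°C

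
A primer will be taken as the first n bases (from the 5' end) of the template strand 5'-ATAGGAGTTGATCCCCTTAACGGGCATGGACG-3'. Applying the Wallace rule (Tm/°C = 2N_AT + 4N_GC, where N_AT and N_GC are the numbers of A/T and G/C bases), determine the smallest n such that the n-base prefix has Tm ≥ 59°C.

n = 21

First 20 bases: ATAGGAGTTGATCCCCTTAA → Tm = 56°C (< 59°C)
First 21 bases: ATAGGAGTTGATCCCCTTAAC → Tm = 60°C (≥ 59°C)
Since every base adds ≥2°C, Tm only increases with n, so the threshold is first crossed at n = 21.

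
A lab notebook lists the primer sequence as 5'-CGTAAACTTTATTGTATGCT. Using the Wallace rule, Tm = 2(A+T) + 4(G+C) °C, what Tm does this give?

T=9, C=3, G=3, A=5
So N_AT = 14 and N_GC = 6.
Tm = 2×14 + 4×6 = 52°C

52°C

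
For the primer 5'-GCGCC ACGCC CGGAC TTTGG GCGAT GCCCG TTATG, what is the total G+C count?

Scanning the sequence gives C=12, G=12, T=7, A=4.
Total G or C: 12 + 12 = 24

24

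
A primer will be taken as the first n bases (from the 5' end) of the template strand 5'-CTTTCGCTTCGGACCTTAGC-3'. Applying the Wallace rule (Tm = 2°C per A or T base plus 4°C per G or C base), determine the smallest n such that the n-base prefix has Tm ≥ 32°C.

n = 11

First 10 bases: CTTTCGCTTC → Tm = 30°C (< 32°C)
First 11 bases: CTTTCGCTTCG → Tm = 34°C (≥ 32°C)
Since every base adds ≥2°C, Tm only increases with n, so the threshold is first crossed at n = 11.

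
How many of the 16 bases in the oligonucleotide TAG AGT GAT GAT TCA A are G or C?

5

Counting bases: A=6, T=5, G=4, C=1
Total G or C: 4 + 1 = 5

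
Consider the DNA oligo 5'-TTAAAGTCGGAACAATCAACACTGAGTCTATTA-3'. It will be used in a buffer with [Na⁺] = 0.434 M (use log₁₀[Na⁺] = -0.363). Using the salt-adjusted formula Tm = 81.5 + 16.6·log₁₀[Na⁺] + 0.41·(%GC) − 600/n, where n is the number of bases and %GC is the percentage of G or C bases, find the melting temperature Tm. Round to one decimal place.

Length n = 33. Scanning the sequence gives A=13, T=9, C=6, G=5.
G+C = 11, so %GC = 11/33 × 100 = 33.333%
Salt term: 16.6 × (-0.363) = -6.026
GC term: 0.41 × 33.333 = 13.667; length term: −600/33 = −18.182
Tm = 81.5 + (-6.026) + 13.667 − 18.182 = 70.959 → 71.0°C

71.0°C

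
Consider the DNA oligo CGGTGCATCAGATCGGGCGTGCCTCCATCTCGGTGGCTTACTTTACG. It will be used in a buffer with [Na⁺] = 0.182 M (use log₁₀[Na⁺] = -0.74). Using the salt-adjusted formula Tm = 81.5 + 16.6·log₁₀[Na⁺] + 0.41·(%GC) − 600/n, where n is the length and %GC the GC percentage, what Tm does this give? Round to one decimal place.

Length n = 47. T=13, A=6, C=14, G=14
G+C = 28, so %GC = 28/47 × 100 = 59.574%
Salt term: 16.6 × (-0.74) = -12.284
GC term: 0.41 × 59.574 = 24.425; length term: −600/47 = −12.766
Tm = 81.5 + (-12.284) + 24.425 − 12.766 = 80.875 → 80.9°C

80.9°C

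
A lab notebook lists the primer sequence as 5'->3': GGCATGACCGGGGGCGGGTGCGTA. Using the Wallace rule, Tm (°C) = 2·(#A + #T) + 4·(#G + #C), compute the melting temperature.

Base counts: T=3, A=3, C=5, G=13
So N_AT = 6 and N_GC = 18.
Tm = 2×6 + 4×18 = 84°C

84°C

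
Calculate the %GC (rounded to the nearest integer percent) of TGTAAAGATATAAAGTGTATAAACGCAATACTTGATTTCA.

Counting bases: A=17, C=4, G=6, T=13
G+C = 6 + 4 = 10 out of 40 bases
%GC = 10/40 × 100 = 25% ≈ 25%

25%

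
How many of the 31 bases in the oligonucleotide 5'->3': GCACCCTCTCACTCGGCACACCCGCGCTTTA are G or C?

20

Counting bases: C=15, A=5, T=6, G=5
Total G or C: 5 + 15 = 20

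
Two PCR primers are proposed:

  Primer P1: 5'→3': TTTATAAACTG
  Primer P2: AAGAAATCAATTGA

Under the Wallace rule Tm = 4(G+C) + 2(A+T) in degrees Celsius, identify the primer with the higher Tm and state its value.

Primer P1: A+T=9, G+C=2 → Tm = 2(9)+4(2) = 26°C
Primer P2: A+T=11, G+C=3 → Tm = 2(11)+4(3) = 34°C
26°C vs 34°C → primer P2 is higher.

Primer P2, 34°C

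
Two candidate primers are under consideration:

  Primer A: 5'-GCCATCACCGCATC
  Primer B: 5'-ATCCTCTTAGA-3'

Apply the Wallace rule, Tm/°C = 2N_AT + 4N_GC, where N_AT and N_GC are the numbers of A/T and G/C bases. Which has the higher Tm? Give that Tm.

Primer A: A+T=5, G+C=9 → Tm = 2(5)+4(9) = 46°C
Primer B: A+T=7, G+C=4 → Tm = 2(7)+4(4) = 30°C
46°C vs 30°C → primer A is higher.

Primer A, 46°C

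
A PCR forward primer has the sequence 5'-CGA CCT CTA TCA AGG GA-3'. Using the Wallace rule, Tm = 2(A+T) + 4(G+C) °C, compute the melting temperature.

G=4, C=5, T=3, A=5
A+T = 8, G+C = 9
Tm = 4·9 + 2·8 = 36 + 16 = 52°C

52°C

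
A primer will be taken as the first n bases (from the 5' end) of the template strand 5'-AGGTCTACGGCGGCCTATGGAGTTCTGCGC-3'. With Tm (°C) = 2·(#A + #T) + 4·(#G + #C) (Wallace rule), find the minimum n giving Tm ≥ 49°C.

First 14 bases: AGGTCTACGGCGGC → Tm = 48°C (< 49°C)
First 15 bases: AGGTCTACGGCGGCC → Tm = 52°C (≥ 49°C)
Each additional base adds 2°C (A/T) or 4°C (G/C), so Tm is non-decreasing in n; n = 15 is the first length to reach 49°C.

n = 15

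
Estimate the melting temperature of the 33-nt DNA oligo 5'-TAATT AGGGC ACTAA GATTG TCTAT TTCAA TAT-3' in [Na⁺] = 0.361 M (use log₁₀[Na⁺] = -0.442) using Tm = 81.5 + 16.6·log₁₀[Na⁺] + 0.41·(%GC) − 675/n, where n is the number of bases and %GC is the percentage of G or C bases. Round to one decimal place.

64.9°C

Length n = 33. Base counts: A=11, G=5, C=4, T=13
G+C = 9, so %GC = 9/33 × 100 = 27.273%
Salt term: 16.6 × (-0.442) = -7.337
GC term: 0.41 × 27.273 = 11.182; length term: −675/33 = −20.455
Tm = 81.5 + (-7.337) + 11.182 − 20.455 = 64.89 → 64.9°C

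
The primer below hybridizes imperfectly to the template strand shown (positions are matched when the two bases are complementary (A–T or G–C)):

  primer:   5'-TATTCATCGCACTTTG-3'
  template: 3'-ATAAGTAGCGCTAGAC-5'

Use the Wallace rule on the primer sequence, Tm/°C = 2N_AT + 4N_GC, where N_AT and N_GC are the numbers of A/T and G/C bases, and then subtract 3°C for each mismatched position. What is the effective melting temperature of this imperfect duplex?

35°C

Primer base counts: A=3, T=7, G=2, C=4 → A+T=10, G+C=6
Perfect-match Tm = 2(10) + 4(6) = 20 + 24 = 44°C
Mismatches (positions where the bases are not complementary): 3 (at positions 11, 12, 14)
Effective Tm = 44 − 3×3 = 44 − 9 = 35°C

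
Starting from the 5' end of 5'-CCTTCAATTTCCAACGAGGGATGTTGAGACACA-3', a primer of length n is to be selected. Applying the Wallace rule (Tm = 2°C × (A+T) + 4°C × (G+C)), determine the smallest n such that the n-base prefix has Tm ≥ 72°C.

n = 25

First 24 bases: CCTTCAATTTCCAACGAGGGATGT → Tm = 70°C (< 72°C)
First 25 bases: CCTTCAATTTCCAACGAGGGATGTT → Tm = 72°C (≥ 72°C)
Each additional base adds 2°C (A/T) or 4°C (G/C), so Tm is non-decreasing in n; n = 25 is the first length to reach 72°C.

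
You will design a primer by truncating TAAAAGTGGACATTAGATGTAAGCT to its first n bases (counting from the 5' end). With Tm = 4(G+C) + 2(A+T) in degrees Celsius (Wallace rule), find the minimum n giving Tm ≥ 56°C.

n = 22

First 21 bases: TAAAAGTGGACATTAGATGTA → Tm = 54°C (< 56°C)
First 22 bases: TAAAAGTGGACATTAGATGTAA → Tm = 56°C (≥ 56°C)
Since every base adds ≥2°C, Tm only increases with n, so the threshold is first crossed at n = 22.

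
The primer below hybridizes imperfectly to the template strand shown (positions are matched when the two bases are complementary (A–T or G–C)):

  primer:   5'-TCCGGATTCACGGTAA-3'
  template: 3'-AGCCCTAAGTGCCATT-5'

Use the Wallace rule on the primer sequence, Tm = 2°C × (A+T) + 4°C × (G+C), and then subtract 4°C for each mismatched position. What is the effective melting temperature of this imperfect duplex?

Primer base counts: A=4, T=4, G=4, C=4 → A+T=8, G+C=8
Perfect-match Tm = 2(8) + 4(8) = 16 + 32 = 48°C
Mismatches (positions where the bases are not complementary): 1 (at position 3)
Effective Tm = 48 − 1×4 = 48 − 4 = 44°C

44°C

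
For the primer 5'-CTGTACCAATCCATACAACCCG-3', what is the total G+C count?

11

G=2, T=4, C=9, A=7
Total G or C: 2 + 9 = 11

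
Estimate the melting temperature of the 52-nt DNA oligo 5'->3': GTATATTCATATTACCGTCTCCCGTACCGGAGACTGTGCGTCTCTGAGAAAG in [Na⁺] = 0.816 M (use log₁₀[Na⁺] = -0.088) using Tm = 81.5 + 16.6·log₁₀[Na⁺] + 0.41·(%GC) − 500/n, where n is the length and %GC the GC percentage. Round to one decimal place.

Length n = 52. Base counts: G=12, T=15, C=13, A=12
G+C = 25, so %GC = 25/52 × 100 = 48.077%
Salt term: 16.6 × (-0.088) = -1.461
GC term: 0.41 × 48.077 = 19.712; length term: −500/52 = −9.615
Tm = 81.5 + (-1.461) + 19.712 − 9.615 = 90.136 → 90.1°C

90.1°C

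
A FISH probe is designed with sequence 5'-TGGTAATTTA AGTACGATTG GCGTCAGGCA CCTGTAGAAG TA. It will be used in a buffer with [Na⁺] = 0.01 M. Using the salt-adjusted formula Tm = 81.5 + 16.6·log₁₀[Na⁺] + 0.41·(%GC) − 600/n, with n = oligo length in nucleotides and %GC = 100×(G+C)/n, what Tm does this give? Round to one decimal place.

Length n = 42. Scanning the sequence gives T=12, C=6, G=12, A=12.
G+C = 18, so %GC = 18/42 × 100 = 42.857%
Salt term: 16.6 × (-2) = -33.2
GC term: 0.41 × 42.857 = 17.571; length term: −600/42 = −14.286
Tm = 81.5 + (-33.2) + 17.571 − 14.286 = 51.585 → 51.6°C

51.6°C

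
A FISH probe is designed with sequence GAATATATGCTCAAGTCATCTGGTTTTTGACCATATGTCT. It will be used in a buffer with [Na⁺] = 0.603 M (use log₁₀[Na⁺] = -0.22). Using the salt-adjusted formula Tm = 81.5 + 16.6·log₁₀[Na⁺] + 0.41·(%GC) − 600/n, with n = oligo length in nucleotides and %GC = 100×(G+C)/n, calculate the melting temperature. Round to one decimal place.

Length n = 40. Counting bases: T=16, C=7, A=10, G=7
G+C = 14, so %GC = 14/40 × 100 = 35%
Salt term: 16.6 × (-0.22) = -3.652
GC term: 0.41 × 35 = 14.35; length term: −600/40 = −15
Tm = 81.5 + (-3.652) + 14.35 − 15 = 77.198 → 77.2°C

77.2°C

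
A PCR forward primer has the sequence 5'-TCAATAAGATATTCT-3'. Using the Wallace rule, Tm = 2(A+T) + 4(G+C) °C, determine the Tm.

Counting bases: G=1, T=6, A=6, C=2
AT pairs contribute 12, GC pairs contribute 3.
Tm = 2×12 + 4×3 = 36°C

36°C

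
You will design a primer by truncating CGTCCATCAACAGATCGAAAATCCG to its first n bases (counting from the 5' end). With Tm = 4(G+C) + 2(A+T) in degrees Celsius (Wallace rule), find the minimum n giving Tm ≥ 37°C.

n = 13

First 12 bases: CGTCCATCAACA → Tm = 36°C (< 37°C)
First 13 bases: CGTCCATCAACAG → Tm = 40°C (≥ 37°C)
Since every base adds ≥2°C, Tm only increases with n, so the threshold is first crossed at n = 13.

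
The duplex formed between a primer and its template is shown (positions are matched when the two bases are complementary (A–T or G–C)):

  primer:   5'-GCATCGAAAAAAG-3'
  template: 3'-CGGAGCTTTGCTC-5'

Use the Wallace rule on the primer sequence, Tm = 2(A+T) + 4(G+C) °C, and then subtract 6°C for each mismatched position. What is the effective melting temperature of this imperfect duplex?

Primer base counts: A=7, T=1, G=3, C=2 → A+T=8, G+C=5
Perfect-match Tm = 2(8) + 4(5) = 16 + 20 = 36°C
Mismatches (positions where the bases are not complementary): 3 (at positions 3, 10, 11)
Effective Tm = 36 − 3×6 = 36 − 18 = 18°C

18°C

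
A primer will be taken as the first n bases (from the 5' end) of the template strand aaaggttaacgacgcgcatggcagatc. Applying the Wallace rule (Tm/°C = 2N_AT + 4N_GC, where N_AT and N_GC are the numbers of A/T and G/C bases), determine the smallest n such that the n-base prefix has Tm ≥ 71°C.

First 23 bases: AAAGGTTAACGACGCGCATGGCA → Tm = 70°C (< 71°C)
First 24 bases: AAAGGTTAACGACGCGCATGGCAG → Tm = 74°C (≥ 71°C)
Each additional base adds 2°C (A/T) or 4°C (G/C), so Tm is non-decreasing in n; n = 24 is the first length to reach 71°C.

n = 24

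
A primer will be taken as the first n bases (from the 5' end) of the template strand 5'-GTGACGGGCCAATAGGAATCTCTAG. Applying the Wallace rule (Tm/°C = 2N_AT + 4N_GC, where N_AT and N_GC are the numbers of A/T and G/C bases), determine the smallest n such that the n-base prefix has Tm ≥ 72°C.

First 23 bases: GTGACGGGCCAATAGGAATCTCT → Tm = 70°C (< 72°C)
First 24 bases: GTGACGGGCCAATAGGAATCTCTA → Tm = 72°C (≥ 72°C)
Each additional base adds 2°C (A/T) or 4°C (G/C), so Tm is non-decreasing in n; n = 24 is the first length to reach 72°C.

n = 24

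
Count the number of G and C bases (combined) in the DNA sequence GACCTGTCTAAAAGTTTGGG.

9

T=6, A=5, G=6, C=3
Total G or C: 6 + 3 = 9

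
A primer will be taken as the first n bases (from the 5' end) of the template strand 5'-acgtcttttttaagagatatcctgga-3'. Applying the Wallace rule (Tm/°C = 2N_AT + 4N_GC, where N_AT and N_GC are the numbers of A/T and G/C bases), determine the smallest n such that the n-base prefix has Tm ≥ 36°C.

n = 14

First 13 bases: ACGTCTTTTTTAA → Tm = 32°C (< 36°C)
First 14 bases: ACGTCTTTTTTAAG → Tm = 36°C (≥ 36°C)
Each additional base adds 2°C (A/T) or 4°C (G/C), so Tm is non-decreasing in n; n = 14 is the first length to reach 36°C.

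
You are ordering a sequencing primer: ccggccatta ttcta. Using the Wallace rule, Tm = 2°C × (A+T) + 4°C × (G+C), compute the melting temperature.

44°C

A=3, G=2, T=5, C=5
A+T = 8, G+C = 7
Tm = 4·7 + 2·8 = 28 + 16 = 44°C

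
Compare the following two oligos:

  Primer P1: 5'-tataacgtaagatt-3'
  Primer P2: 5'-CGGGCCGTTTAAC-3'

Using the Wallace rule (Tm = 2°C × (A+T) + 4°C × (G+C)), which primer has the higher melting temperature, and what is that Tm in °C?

Primer P1: A+T=11, G+C=3 → Tm = 2(11)+4(3) = 34°C
Primer P2: A+T=5, G+C=8 → Tm = 2(5)+4(8) = 42°C
34°C vs 42°C → primer P2 is higher.

Primer P2, 42°C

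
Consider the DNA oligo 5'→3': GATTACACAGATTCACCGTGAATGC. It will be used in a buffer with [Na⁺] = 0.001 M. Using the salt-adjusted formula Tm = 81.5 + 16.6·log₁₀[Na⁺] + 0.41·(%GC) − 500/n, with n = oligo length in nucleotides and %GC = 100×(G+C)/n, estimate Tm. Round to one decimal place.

Length n = 25. T=6, C=6, G=5, A=8
G+C = 11, so %GC = 11/25 × 100 = 44%
Salt term: 16.6 × (-3) = -49.8
GC term: 0.41 × 44 = 18.04; length term: −500/25 = −20
Tm = 81.5 + (-49.8) + 18.04 − 20 = 29.74 → 29.7°C

29.7°C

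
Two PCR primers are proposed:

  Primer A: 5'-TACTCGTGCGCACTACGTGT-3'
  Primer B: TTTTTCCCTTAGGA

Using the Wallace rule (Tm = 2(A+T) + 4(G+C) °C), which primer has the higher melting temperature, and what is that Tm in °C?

Primer A, 62°C

Primer A: A+T=9, G+C=11 → Tm = 2(9)+4(11) = 62°C
Primer B: A+T=9, G+C=5 → Tm = 2(9)+4(5) = 38°C
62°C vs 38°C → primer A is higher.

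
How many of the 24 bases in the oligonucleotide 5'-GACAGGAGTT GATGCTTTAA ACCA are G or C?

G=6, C=4, A=8, T=6
Total G or C: 6 + 4 = 10

10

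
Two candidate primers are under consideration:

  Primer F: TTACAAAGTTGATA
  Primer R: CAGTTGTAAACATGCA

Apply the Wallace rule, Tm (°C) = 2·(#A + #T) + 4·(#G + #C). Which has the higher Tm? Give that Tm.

Primer F: A+T=11, G+C=3 → Tm = 2(11)+4(3) = 34°C
Primer R: A+T=10, G+C=6 → Tm = 2(10)+4(6) = 44°C
34°C vs 44°C → primer R is higher.

Primer R, 44°C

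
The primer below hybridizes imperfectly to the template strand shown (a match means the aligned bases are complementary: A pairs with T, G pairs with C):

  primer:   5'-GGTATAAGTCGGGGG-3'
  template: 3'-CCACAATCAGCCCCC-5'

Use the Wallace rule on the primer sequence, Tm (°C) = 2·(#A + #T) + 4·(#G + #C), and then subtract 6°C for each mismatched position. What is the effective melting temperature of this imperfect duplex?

36°C

Primer base counts: A=3, T=3, G=8, C=1 → A+T=6, G+C=9
Perfect-match Tm = 2(6) + 4(9) = 12 + 36 = 48°C
Mismatches (positions where the bases are not complementary): 2 (at positions 4, 6)
Effective Tm = 48 − 2×6 = 48 − 12 = 36°C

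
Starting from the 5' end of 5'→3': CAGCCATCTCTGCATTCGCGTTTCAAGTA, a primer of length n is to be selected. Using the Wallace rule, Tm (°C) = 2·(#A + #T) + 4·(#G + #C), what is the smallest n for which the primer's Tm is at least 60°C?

n = 19

First 18 bases: CAGCCATCTCTGCATTCG → Tm = 56°C (< 60°C)
First 19 bases: CAGCCATCTCTGCATTCGC → Tm = 60°C (≥ 60°C)
Since every base adds ≥2°C, Tm only increases with n, so the threshold is first crossed at n = 19.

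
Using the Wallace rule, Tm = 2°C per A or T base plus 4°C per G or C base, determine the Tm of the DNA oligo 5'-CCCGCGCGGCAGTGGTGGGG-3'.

Base counts: C=6, G=11, T=2, A=1
AT pairs contribute 3, GC pairs contribute 17.
Tm = 2(3) + 4(17) = 6 + 68 = 74°C

74°C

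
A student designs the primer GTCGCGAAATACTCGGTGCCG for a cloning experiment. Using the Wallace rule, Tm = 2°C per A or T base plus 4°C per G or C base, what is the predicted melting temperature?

68°C

Counting bases: C=6, A=4, T=4, G=7
A+T = 8, G+C = 13
Tm = 2×8 + 4×13 = 68°C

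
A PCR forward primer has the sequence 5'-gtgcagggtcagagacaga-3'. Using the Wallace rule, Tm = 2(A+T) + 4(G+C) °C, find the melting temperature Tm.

Base counts: A=6, C=3, T=2, G=8
A+T = 8, G+C = 11
Tm = 4·11 + 2·8 = 44 + 16 = 60°C

60°C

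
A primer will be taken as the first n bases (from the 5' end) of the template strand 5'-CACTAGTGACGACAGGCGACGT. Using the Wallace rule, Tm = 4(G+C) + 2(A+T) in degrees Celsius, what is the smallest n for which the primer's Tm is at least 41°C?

First 13 bases: CACTAGTGACGAC → Tm = 40°C (< 41°C)
First 14 bases: CACTAGTGACGACA → Tm = 42°C (≥ 41°C)
Each additional base adds 2°C (A/T) or 4°C (G/C), so Tm is non-decreasing in n; n = 14 is the first length to reach 41°C.

n = 14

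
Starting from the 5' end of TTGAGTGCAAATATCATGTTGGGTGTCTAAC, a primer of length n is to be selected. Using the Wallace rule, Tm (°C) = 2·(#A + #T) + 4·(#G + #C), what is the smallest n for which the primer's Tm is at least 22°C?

n = 8

First 7 bases: TTGAGTG → Tm = 20°C (< 22°C)
First 8 bases: TTGAGTGC → Tm = 24°C (≥ 22°C)
Each additional base adds 2°C (A/T) or 4°C (G/C), so Tm is non-decreasing in n; n = 8 is the first length to reach 22°C.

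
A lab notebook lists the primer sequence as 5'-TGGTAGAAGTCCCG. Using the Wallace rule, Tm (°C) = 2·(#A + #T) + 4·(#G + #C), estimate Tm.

Counting bases: A=3, C=3, T=3, G=5
AT pairs contribute 6, GC pairs contribute 8.
Tm = 2(6) + 4(8) = 12 + 32 = 44°C

44°C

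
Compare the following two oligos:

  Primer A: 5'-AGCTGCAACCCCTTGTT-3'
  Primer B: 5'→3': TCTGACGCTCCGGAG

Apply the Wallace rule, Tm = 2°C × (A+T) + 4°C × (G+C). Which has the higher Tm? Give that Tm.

Primer A: A+T=8, G+C=9 → Tm = 2(8)+4(9) = 52°C
Primer B: A+T=5, G+C=10 → Tm = 2(5)+4(10) = 50°C
52°C vs 50°C → primer A is higher.

Primer A, 52°C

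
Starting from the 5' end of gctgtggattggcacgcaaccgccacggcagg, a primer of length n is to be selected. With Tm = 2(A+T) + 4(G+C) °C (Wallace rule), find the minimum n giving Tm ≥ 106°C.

n = 32

First 31 bases: GCTGTGGATTGGCACGCAACCGCCACGGCAG → Tm = 104°C (< 106°C)
First 32 bases: GCTGTGGATTGGCACGCAACCGCCACGGCAGG → Tm = 108°C (≥ 106°C)
Since every base adds ≥2°C, Tm only increases with n, so the threshold is first crossed at n = 32.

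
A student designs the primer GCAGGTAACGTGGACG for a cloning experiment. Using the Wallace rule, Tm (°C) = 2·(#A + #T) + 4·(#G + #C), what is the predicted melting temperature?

Base counts: C=3, A=4, G=7, T=2
A+T = 6, G+C = 10
Tm = 2(6) + 4(10) = 12 + 40 = 52°C

52°C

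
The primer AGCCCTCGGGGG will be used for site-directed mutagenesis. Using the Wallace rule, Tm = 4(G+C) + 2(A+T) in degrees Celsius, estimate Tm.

Base counts: G=6, C=4, A=1, T=1
AT pairs contribute 2, GC pairs contribute 10.
Tm = 2×2 + 4×10 = 44°C

44°C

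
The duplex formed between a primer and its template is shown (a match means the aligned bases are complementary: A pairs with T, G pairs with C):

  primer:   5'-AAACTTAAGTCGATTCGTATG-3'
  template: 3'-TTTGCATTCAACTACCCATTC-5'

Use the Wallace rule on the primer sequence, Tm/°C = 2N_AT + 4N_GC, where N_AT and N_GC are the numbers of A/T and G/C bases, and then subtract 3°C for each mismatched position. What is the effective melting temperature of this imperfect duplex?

41°C

Primer base counts: A=7, T=7, G=4, C=3 → A+T=14, G+C=7
Perfect-match Tm = 2(14) + 4(7) = 28 + 28 = 56°C
Mismatches (positions where the bases are not complementary): 5 (at positions 5, 11, 15, 16, 20)
Effective Tm = 56 − 5×3 = 56 − 15 = 41°C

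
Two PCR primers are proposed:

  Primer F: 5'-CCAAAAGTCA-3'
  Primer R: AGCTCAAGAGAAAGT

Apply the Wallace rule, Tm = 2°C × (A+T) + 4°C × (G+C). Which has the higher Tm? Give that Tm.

Primer R, 42°C

Primer F: A+T=6, G+C=4 → Tm = 2(6)+4(4) = 28°C
Primer R: A+T=9, G+C=6 → Tm = 2(9)+4(6) = 42°C
28°C vs 42°C → primer R is higher.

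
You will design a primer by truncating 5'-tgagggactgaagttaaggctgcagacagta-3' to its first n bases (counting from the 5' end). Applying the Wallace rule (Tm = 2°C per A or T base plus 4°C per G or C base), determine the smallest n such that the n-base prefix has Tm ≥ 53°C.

First 18 bases: TGAGGGACTGAAGTTAAG → Tm = 52°C (< 53°C)
First 19 bases: TGAGGGACTGAAGTTAAGG → Tm = 56°C (≥ 53°C)
Since every base adds ≥2°C, Tm only increases with n, so the threshold is first crossed at n = 19.

n = 19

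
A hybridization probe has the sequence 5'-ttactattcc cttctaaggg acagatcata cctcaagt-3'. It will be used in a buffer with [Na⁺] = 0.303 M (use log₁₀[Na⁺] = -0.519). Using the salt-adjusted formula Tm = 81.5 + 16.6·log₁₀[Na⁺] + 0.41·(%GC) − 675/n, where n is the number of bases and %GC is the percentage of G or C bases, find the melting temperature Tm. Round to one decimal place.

Length n = 38. A=11, C=10, G=5, T=12
G+C = 15, so %GC = 15/38 × 100 = 39.474%
Salt term: 16.6 × (-0.519) = -8.615
GC term: 0.41 × 39.474 = 16.184; length term: −675/38 = −17.763
Tm = 81.5 + (-8.615) + 16.184 − 17.763 = 71.306 → 71.3°C

71.3°C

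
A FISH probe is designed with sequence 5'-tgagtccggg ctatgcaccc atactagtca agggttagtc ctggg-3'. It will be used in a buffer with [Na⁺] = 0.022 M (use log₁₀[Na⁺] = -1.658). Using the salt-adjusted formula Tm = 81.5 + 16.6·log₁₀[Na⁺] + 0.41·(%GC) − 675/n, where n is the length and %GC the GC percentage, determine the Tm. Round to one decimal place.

Length n = 45. Base counts: T=11, G=14, C=11, A=9
G+C = 25, so %GC = 25/45 × 100 = 55.556%
Salt term: 16.6 × (-1.658) = -27.523
GC term: 0.41 × 55.556 = 22.778; length term: −675/45 = −15
Tm = 81.5 + (-27.523) + 22.778 − 15 = 61.755 → 61.8°C

61.8°C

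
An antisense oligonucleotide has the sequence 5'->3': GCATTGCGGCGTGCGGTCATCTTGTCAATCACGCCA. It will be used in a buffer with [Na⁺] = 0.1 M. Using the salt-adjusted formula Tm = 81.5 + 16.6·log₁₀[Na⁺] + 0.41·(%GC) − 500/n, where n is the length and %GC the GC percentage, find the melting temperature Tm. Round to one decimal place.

74.9°C

Length n = 36. C=11, G=10, T=9, A=6
G+C = 21, so %GC = 21/36 × 100 = 58.333%
Salt term: 16.6 × (-1) = -16.6
GC term: 0.41 × 58.333 = 23.917; length term: −500/36 = −13.889
Tm = 81.5 + (-16.6) + 23.917 − 13.889 = 74.928 → 74.9°C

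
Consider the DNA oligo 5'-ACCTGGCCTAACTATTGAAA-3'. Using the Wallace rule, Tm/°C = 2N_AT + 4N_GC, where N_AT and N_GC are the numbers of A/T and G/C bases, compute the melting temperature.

Base counts: C=5, A=7, T=5, G=3
So N_AT = 12 and N_GC = 8.
Tm = 4·8 + 2·12 = 32 + 24 = 56°C

56°C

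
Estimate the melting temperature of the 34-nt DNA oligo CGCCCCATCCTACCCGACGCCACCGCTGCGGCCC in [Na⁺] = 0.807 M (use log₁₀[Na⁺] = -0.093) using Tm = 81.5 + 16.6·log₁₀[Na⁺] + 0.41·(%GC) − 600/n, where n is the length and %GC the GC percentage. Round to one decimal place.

Length n = 34. Scanning the sequence gives A=4, T=3, C=20, G=7.
G+C = 27, so %GC = 27/34 × 100 = 79.412%
Salt term: 16.6 × (-0.093) = -1.544
GC term: 0.41 × 79.412 = 32.559; length term: −600/34 = −17.647
Tm = 81.5 + (-1.544) + 32.559 − 17.647 = 94.868 → 94.9°C

94.9°C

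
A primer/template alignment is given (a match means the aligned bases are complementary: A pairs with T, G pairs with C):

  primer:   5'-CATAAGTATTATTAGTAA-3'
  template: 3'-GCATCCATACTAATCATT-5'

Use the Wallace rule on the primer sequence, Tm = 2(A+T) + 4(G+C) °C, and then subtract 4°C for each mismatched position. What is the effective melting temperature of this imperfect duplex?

Primer base counts: A=8, T=7, G=2, C=1 → A+T=15, G+C=3
Perfect-match Tm = 2(15) + 4(3) = 30 + 12 = 42°C
Mismatches (positions where the bases are not complementary): 3 (at positions 2, 5, 10)
Effective Tm = 42 − 3×4 = 42 − 12 = 30°C

30°C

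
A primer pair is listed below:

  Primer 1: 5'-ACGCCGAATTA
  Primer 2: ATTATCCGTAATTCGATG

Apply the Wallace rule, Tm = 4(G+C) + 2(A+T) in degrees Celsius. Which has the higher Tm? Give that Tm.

Primer 2, 48°C

Primer 1: A+T=6, G+C=5 → Tm = 2(6)+4(5) = 32°C
Primer 2: A+T=12, G+C=6 → Tm = 2(12)+4(6) = 48°C
32°C vs 48°C → primer 2 is higher.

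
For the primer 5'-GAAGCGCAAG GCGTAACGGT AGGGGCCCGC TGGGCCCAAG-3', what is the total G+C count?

Scanning the sequence gives C=11, A=9, T=3, G=17.
G+C = 17 + 11 = 28

28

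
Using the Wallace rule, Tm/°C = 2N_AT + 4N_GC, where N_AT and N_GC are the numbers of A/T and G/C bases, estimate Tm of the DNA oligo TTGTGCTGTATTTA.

C=1, G=3, A=2, T=8
AT pairs contribute 10, GC pairs contribute 4.
Tm = 2×10 + 4×4 = 36°C

36°C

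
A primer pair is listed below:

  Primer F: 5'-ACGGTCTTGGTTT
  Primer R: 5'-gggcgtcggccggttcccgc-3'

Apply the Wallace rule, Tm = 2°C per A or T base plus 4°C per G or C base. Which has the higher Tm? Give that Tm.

Primer R, 74°C

Primer F: A+T=7, G+C=6 → Tm = 2(7)+4(6) = 38°C
Primer R: A+T=3, G+C=17 → Tm = 2(3)+4(17) = 74°C
38°C vs 74°C → primer R is higher.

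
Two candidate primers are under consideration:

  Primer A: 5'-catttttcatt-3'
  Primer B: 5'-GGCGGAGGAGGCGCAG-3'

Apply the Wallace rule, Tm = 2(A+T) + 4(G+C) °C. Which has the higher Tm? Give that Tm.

Primer A: A+T=9, G+C=2 → Tm = 2(9)+4(2) = 26°C
Primer B: A+T=3, G+C=13 → Tm = 2(3)+4(13) = 58°C
26°C vs 58°C → primer B is higher.

Primer B, 58°C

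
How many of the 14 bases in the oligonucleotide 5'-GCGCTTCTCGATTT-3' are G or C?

7

G=3, A=1, C=4, T=6
G+C = 3 + 4 = 7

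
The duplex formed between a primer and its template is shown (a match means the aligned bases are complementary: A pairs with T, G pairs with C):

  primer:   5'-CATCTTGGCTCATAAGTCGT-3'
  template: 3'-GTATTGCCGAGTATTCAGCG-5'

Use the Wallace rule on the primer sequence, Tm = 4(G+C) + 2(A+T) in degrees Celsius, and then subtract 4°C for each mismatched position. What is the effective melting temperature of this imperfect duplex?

Primer base counts: A=4, T=7, G=4, C=5 → A+T=11, G+C=9
Perfect-match Tm = 2(11) + 4(9) = 22 + 36 = 58°C
Mismatches (positions where the bases are not complementary): 4 (at positions 4, 5, 6, 20)
Effective Tm = 58 − 4×4 = 58 − 16 = 42°C

42°C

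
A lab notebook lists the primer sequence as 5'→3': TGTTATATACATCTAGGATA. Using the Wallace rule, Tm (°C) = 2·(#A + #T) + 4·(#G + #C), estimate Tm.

Base counts: T=8, G=3, C=2, A=7
So N_AT = 15 and N_GC = 5.
Tm = 2(15) + 4(5) = 30 + 20 = 50°C

50°C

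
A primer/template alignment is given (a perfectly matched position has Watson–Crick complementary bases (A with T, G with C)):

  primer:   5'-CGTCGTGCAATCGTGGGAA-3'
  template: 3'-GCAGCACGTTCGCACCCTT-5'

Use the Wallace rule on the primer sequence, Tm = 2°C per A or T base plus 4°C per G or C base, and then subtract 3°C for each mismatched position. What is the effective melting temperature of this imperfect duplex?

57°C

Primer base counts: A=4, T=4, G=7, C=4 → A+T=8, G+C=11
Perfect-match Tm = 2(8) + 4(11) = 16 + 44 = 60°C
Mismatches (positions where the bases are not complementary): 1 (at position 11)
Effective Tm = 60 − 1×3 = 60 − 3 = 57°C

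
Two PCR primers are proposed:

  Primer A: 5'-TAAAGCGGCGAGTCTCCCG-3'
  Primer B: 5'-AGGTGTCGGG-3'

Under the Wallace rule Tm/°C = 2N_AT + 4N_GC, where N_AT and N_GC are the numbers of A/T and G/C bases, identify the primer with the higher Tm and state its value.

Primer A: A+T=7, G+C=12 → Tm = 2(7)+4(12) = 62°C
Primer B: A+T=3, G+C=7 → Tm = 2(3)+4(7) = 34°C
62°C vs 34°C → primer A is higher.

Primer A, 62°C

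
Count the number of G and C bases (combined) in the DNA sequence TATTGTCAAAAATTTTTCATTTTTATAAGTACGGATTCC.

9

Scanning the sequence gives T=18, A=12, G=4, C=5.
Total G or C: 4 + 5 = 9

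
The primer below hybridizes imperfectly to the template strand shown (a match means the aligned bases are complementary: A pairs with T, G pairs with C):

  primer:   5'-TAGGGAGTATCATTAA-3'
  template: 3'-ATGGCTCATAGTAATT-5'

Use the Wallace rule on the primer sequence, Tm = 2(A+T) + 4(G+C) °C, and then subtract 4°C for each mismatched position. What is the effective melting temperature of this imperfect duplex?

Primer base counts: A=6, T=5, G=4, C=1 → A+T=11, G+C=5
Perfect-match Tm = 2(11) + 4(5) = 22 + 20 = 42°C
Mismatches (positions where the bases are not complementary): 2 (at positions 3, 4)
Effective Tm = 42 − 2×4 = 42 − 8 = 34°C

34°C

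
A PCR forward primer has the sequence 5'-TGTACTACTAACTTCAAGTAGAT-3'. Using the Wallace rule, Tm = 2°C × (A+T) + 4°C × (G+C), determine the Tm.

60°C

T=8, G=3, C=4, A=8
So N_AT = 16 and N_GC = 7.
Tm = 4·7 + 2·16 = 28 + 32 = 60°C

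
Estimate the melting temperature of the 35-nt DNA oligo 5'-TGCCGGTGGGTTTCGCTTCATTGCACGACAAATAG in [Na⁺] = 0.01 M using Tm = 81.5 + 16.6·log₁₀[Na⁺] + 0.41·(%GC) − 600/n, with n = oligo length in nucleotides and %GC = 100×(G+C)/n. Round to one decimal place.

52.2°C

Length n = 35. Base counts: G=10, T=10, A=7, C=8
G+C = 18, so %GC = 18/35 × 100 = 51.429%
Salt term: 16.6 × (-2) = -33.2
GC term: 0.41 × 51.429 = 21.086; length term: −600/35 = −17.143
Tm = 81.5 + (-33.2) + 21.086 − 17.143 = 52.243 → 52.2°C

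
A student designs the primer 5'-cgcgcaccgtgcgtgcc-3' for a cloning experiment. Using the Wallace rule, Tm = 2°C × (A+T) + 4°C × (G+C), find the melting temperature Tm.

62°C

Counting bases: C=8, A=1, G=6, T=2
AT pairs contribute 3, GC pairs contribute 14.
Tm = 2(3) + 4(14) = 6 + 56 = 62°C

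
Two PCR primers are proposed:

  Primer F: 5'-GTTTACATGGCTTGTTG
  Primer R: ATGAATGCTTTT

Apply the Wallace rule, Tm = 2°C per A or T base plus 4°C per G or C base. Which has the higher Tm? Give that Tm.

Primer F, 48°C

Primer F: A+T=10, G+C=7 → Tm = 2(10)+4(7) = 48°C
Primer R: A+T=9, G+C=3 → Tm = 2(9)+4(3) = 30°C
48°C vs 30°C → primer F is higher.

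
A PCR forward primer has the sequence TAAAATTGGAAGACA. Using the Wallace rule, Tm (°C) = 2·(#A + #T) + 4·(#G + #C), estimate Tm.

38°C

A=8, G=3, C=1, T=3
AT pairs contribute 11, GC pairs contribute 4.
Tm = 2(11) + 4(4) = 22 + 16 = 38°C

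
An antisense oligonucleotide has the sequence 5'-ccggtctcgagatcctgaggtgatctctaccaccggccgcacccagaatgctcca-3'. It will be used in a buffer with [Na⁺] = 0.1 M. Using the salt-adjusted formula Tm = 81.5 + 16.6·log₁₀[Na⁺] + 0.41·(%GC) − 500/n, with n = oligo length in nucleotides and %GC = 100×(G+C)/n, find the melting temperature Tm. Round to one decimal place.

Length n = 55. Base counts: C=21, A=11, G=13, T=10
G+C = 34, so %GC = 34/55 × 100 = 61.818%
Salt term: 16.6 × (-1) = -16.6
GC term: 0.41 × 61.818 = 25.345; length term: −500/55 = −9.091
Tm = 81.5 + (-16.6) + 25.345 − 9.091 = 81.154 → 81.2°C

81.2°C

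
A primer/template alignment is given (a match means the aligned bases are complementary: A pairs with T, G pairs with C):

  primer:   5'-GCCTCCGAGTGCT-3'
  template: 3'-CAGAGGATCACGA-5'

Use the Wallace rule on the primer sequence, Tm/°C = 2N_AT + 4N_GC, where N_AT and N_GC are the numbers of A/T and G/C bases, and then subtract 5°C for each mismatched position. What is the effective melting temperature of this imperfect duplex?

Primer base counts: A=1, T=3, G=4, C=5 → A+T=4, G+C=9
Perfect-match Tm = 2(4) + 4(9) = 8 + 36 = 44°C
Mismatches (positions where the bases are not complementary): 2 (at positions 2, 7)
Effective Tm = 44 − 2×5 = 44 − 10 = 34°C

34°C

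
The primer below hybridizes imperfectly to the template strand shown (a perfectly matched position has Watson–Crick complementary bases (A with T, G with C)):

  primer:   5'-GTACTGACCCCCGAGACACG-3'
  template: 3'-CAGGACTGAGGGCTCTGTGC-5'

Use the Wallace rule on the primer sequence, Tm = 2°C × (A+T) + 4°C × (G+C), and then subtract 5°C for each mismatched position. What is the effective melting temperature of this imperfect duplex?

Primer base counts: A=5, T=2, G=5, C=8 → A+T=7, G+C=13
Perfect-match Tm = 2(7) + 4(13) = 14 + 52 = 66°C
Mismatches (positions where the bases are not complementary): 2 (at positions 3, 9)
Effective Tm = 66 − 2×5 = 66 − 10 = 56°C

56°C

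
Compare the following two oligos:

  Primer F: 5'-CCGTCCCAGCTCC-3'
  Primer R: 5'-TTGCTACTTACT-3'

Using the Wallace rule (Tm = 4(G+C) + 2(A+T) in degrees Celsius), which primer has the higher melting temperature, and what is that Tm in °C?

Primer F: A+T=3, G+C=10 → Tm = 2(3)+4(10) = 46°C
Primer R: A+T=8, G+C=4 → Tm = 2(8)+4(4) = 32°C
46°C vs 32°C → primer F is higher.

Primer F, 46°C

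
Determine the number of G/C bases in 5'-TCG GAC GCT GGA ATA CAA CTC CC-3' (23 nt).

13

Scanning the sequence gives T=4, G=5, A=6, C=8.
G+C = 5 + 8 = 13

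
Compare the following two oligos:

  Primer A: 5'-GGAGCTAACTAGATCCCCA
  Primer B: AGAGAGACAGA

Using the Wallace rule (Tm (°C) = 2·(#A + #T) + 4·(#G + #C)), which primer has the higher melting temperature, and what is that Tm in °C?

Primer A, 58°C

Primer A: A+T=9, G+C=10 → Tm = 2(9)+4(10) = 58°C
Primer B: A+T=6, G+C=5 → Tm = 2(6)+4(5) = 32°C
58°C vs 32°C → primer A is higher.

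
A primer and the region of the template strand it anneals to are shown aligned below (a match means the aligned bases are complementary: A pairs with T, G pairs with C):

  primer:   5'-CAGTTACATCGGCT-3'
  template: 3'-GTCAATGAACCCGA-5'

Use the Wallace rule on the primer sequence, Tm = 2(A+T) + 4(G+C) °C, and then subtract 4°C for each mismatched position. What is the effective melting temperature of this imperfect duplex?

Primer base counts: A=3, T=4, G=3, C=4 → A+T=7, G+C=7
Perfect-match Tm = 2(7) + 4(7) = 14 + 28 = 42°C
Mismatches (positions where the bases are not complementary): 2 (at positions 8, 10)
Effective Tm = 42 − 2×4 = 42 − 8 = 34°C

34°C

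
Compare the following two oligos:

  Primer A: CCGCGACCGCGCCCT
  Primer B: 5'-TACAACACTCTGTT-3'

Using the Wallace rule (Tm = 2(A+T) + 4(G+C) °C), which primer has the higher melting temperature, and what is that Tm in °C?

Primer A, 56°C

Primer A: A+T=2, G+C=13 → Tm = 2(2)+4(13) = 56°C
Primer B: A+T=9, G+C=5 → Tm = 2(9)+4(5) = 38°C
56°C vs 38°C → primer A is higher.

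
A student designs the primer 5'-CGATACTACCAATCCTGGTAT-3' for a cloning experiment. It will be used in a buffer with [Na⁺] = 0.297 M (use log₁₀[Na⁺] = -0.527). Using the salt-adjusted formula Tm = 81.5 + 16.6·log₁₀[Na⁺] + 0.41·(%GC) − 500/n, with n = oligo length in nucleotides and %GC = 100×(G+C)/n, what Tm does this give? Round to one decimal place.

Length n = 21. Counting bases: A=6, G=3, T=6, C=6
G+C = 9, so %GC = 9/21 × 100 = 42.857%
Salt term: 16.6 × (-0.527) = -8.748
GC term: 0.41 × 42.857 = 17.571; length term: −500/21 = −23.81
Tm = 81.5 + (-8.748) + 17.571 − 23.81 = 66.513 → 66.5°C

66.5°C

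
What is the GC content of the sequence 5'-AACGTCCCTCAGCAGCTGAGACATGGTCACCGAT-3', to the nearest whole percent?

56%

Scanning the sequence gives A=9, C=11, G=8, T=6.
G+C = 8 + 11 = 19 out of 34 bases
%GC = 19/34 × 100 = 55.88% ≈ 56%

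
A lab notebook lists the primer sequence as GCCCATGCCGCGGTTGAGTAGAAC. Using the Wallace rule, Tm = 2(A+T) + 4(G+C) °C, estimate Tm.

78°C

Base counts: T=4, A=5, C=7, G=8
AT pairs contribute 9, GC pairs contribute 15.
Tm = 2(9) + 4(15) = 18 + 60 = 78°C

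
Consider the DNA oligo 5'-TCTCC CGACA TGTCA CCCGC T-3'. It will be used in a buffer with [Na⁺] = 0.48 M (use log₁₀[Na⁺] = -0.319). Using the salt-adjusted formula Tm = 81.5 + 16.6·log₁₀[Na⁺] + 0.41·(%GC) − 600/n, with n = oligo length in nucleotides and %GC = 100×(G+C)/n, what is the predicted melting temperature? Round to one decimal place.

Length n = 21. Scanning the sequence gives A=3, G=3, C=10, T=5.
G+C = 13, so %GC = 13/21 × 100 = 61.905%
Salt term: 16.6 × (-0.319) = -5.295
GC term: 0.41 × 61.905 = 25.381; length term: −600/21 = −28.571
Tm = 81.5 + (-5.295) + 25.381 − 28.571 = 73.015 → 73.0°C

73.0°C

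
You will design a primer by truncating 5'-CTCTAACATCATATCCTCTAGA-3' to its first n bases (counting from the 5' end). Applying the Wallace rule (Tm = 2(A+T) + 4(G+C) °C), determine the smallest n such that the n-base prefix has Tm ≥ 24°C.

n = 9

First 8 bases: CTCTAACA → Tm = 22°C (< 24°C)
First 9 bases: CTCTAACAT → Tm = 24°C (≥ 24°C)
Each additional base adds 2°C (A/T) or 4°C (G/C), so Tm is non-decreasing in n; n = 9 is the first length to reach 24°C.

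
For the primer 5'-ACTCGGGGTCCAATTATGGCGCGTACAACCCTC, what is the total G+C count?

19

Counting bases: A=7, G=8, C=11, T=7
Total G or C: 8 + 11 = 19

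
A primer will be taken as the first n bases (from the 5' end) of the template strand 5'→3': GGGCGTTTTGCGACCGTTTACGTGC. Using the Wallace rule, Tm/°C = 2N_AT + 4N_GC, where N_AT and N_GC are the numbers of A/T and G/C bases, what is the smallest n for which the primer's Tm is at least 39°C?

First 11 bases: GGGCGTTTTGC → Tm = 36°C (< 39°C)
First 12 bases: GGGCGTTTTGCG → Tm = 40°C (≥ 39°C)
Each additional base adds 2°C (A/T) or 4°C (G/C), so Tm is non-decreasing in n; n = 12 is the first length to reach 39°C.

n = 12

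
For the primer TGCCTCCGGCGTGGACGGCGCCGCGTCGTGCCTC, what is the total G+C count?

27

Scanning the sequence gives C=14, T=6, G=13, A=1.
Total G or C: 13 + 14 = 27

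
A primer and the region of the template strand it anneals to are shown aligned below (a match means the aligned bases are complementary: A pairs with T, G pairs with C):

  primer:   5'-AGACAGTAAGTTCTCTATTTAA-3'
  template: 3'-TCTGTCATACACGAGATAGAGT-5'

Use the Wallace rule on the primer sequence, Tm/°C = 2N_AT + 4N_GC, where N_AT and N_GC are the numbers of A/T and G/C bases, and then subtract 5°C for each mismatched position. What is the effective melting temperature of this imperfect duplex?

36°C

Primer base counts: A=8, T=8, G=3, C=3 → A+T=16, G+C=6
Perfect-match Tm = 2(16) + 4(6) = 32 + 24 = 56°C
Mismatches (positions where the bases are not complementary): 4 (at positions 9, 12, 19, 21)
Effective Tm = 56 − 4×5 = 56 − 20 = 36°C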